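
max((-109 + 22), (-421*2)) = -87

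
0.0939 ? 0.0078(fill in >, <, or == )>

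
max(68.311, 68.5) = 68.5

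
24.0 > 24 False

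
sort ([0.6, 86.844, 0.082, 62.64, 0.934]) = [0.082, 0.6, 0.934, 62.64, 86.844]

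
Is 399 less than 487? Yes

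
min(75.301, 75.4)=75.301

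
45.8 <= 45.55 False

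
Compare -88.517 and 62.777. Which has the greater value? 62.777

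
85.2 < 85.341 True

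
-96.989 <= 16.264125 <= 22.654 True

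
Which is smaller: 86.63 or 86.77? 86.63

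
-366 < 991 True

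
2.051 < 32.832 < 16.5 False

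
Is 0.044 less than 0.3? Yes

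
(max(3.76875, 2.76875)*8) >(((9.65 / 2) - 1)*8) False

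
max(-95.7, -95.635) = -95.635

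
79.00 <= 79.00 True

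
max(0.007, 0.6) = 0.6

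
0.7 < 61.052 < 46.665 False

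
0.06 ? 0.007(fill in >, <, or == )>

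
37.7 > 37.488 True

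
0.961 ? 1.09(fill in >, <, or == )<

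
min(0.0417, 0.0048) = 0.0048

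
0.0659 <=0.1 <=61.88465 True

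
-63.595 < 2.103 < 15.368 True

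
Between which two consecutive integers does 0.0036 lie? 0 and 1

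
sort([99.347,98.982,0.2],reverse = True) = [99.347,98.982,0.2]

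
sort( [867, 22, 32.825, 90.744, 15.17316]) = [15.17316, 22, 32.825, 90.744, 867]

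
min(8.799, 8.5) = 8.5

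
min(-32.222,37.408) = -32.222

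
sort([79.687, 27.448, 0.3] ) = [0.3, 27.448, 79.687]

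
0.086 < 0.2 True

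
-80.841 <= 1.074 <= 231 True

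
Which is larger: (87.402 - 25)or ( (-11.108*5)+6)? (87.402 - 25)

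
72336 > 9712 True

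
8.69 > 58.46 False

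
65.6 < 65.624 True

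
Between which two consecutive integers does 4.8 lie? 4 and 5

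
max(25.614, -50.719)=25.614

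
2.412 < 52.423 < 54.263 True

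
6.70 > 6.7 False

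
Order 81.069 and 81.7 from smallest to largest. 81.069, 81.7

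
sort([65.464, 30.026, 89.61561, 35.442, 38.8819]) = [30.026, 35.442, 38.8819, 65.464, 89.61561]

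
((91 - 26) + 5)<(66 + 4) False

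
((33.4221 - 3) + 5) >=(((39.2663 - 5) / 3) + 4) True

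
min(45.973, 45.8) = 45.8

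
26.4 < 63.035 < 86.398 True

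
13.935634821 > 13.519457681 True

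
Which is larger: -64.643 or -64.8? -64.643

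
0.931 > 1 False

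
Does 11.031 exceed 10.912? Yes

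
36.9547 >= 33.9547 True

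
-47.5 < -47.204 True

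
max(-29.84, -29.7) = -29.7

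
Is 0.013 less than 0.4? Yes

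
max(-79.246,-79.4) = -79.246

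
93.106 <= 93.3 True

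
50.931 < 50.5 False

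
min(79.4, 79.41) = 79.4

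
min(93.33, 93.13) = 93.13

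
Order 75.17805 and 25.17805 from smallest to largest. 25.17805, 75.17805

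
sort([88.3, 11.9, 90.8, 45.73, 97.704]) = [11.9, 45.73, 88.3, 90.8, 97.704]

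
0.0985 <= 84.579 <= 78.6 False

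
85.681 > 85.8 False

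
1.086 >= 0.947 True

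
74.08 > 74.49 False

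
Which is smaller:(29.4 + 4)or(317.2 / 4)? (29.4 + 4)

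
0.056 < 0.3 True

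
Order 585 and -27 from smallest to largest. -27, 585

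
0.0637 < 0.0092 False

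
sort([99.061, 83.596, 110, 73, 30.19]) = [30.19, 73, 83.596, 99.061, 110]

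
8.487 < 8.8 True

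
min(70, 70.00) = 70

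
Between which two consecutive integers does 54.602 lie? 54 and 55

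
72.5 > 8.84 True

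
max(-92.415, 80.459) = 80.459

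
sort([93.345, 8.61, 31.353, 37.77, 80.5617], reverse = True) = [93.345, 80.5617, 37.77, 31.353, 8.61]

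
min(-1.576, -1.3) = -1.576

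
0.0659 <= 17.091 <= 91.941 True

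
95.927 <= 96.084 True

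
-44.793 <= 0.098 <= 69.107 True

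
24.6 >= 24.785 False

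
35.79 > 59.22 False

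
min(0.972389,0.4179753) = 0.4179753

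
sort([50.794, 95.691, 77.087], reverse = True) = [95.691, 77.087, 50.794]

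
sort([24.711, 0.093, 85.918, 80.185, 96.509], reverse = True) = [96.509, 85.918, 80.185, 24.711, 0.093]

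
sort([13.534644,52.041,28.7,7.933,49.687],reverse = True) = [52.041,49.687,28.7,13.534644,7.933]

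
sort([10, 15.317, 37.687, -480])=[-480, 10, 15.317, 37.687]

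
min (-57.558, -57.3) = -57.558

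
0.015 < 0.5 True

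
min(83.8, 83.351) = 83.351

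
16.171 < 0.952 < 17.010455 False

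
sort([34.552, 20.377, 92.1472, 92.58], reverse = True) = [92.58, 92.1472, 34.552, 20.377]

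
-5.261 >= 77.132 False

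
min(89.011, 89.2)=89.011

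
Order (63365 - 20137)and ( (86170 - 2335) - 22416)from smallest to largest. (63365 - 20137), ( (86170 - 2335) - 22416)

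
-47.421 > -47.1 False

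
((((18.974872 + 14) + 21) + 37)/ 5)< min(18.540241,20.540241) True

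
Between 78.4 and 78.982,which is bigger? 78.982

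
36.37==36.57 False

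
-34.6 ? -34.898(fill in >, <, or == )>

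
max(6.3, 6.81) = 6.81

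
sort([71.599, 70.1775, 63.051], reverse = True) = [71.599, 70.1775, 63.051]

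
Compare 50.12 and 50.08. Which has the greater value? 50.12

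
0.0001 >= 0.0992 False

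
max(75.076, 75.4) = 75.4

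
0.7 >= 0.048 True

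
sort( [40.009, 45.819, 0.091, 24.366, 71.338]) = [0.091, 24.366, 40.009, 45.819, 71.338]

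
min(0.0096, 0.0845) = 0.0096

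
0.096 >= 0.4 False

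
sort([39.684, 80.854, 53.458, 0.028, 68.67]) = [0.028, 39.684, 53.458, 68.67, 80.854]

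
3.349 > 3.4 False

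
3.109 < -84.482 False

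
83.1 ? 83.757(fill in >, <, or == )<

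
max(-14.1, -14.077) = -14.077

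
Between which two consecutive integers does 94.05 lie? 94 and 95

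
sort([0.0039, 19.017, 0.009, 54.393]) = [0.0039, 0.009, 19.017, 54.393]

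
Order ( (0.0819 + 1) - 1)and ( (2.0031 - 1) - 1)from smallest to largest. ( (2.0031 - 1) - 1), ( (0.0819 + 1) - 1)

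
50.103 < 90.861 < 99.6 True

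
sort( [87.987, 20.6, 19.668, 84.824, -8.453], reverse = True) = [87.987, 84.824, 20.6, 19.668, -8.453]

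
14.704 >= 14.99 False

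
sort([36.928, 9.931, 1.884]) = [1.884, 9.931, 36.928]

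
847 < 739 False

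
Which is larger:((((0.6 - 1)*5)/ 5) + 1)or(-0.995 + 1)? ((((0.6 - 1)*5)/ 5) + 1)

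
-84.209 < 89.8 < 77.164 False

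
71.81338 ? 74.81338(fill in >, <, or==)<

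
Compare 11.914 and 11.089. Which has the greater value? 11.914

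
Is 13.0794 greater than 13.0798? No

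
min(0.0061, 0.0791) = 0.0061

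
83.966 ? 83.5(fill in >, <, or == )>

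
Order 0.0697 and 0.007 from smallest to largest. 0.007, 0.0697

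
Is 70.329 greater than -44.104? Yes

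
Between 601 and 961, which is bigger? 961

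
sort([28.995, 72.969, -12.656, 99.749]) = [-12.656, 28.995, 72.969, 99.749]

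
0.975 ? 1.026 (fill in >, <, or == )<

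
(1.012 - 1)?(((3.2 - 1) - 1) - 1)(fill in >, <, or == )<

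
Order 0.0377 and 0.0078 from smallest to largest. 0.0078, 0.0377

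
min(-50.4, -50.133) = -50.4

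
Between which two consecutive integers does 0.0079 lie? 0 and 1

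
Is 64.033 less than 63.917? No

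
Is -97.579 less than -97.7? No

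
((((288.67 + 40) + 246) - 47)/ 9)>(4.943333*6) True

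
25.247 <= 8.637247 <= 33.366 False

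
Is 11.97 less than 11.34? No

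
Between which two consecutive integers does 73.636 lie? 73 and 74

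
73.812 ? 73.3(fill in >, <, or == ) >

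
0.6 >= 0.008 True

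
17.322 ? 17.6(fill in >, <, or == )<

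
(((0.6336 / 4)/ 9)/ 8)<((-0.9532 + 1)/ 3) True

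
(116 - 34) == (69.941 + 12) False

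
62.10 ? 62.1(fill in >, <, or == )==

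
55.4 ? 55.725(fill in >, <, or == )<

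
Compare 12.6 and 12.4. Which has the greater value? 12.6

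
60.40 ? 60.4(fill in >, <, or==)==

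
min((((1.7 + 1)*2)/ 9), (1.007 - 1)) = 0.007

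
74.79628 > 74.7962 True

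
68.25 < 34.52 False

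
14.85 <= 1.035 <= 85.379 False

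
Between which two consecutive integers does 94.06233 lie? 94 and 95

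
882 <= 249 False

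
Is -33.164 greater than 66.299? No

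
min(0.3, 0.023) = 0.023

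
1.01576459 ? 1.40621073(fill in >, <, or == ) <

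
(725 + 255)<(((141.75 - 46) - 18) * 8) False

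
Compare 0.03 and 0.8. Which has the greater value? 0.8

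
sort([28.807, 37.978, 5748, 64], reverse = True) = [5748, 64, 37.978, 28.807]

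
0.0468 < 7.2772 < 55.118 True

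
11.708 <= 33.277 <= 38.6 True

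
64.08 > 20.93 True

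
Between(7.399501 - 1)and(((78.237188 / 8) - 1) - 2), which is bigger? (((78.237188 / 8) - 1) - 2)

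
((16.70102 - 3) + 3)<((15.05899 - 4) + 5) False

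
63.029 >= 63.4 False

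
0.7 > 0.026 True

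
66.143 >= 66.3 False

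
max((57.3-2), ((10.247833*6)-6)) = 55.486998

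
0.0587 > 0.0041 True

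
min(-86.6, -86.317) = -86.6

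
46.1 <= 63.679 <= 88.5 True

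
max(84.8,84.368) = 84.8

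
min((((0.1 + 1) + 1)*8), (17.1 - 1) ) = 16.1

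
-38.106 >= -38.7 True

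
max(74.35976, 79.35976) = 79.35976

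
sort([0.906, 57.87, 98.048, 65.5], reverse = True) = [98.048, 65.5, 57.87, 0.906]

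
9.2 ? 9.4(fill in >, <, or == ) <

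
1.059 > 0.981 True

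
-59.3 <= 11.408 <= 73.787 True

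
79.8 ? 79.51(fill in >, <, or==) >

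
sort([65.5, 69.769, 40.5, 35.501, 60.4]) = [35.501, 40.5, 60.4, 65.5, 69.769]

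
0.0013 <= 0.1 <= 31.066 True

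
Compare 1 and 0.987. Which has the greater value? 1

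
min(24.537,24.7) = 24.537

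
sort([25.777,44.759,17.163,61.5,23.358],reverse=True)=[61.5,44.759,25.777,23.358,17.163]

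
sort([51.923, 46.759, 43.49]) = [43.49, 46.759, 51.923]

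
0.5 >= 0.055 True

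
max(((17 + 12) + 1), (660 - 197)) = 463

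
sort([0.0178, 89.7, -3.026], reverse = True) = [89.7, 0.0178, -3.026]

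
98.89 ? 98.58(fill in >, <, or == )>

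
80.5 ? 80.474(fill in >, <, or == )>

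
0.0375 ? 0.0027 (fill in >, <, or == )>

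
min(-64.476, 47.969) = -64.476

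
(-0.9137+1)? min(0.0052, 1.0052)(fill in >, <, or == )>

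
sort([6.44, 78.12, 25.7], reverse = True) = [78.12, 25.7, 6.44]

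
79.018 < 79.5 True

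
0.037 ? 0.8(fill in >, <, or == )<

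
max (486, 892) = 892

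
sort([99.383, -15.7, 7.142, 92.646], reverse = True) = [99.383, 92.646, 7.142, -15.7]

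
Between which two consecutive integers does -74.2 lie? -75 and -74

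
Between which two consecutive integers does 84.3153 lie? 84 and 85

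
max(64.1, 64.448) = 64.448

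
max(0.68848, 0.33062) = 0.68848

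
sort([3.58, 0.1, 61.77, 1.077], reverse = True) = [61.77, 3.58, 1.077, 0.1]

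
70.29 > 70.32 False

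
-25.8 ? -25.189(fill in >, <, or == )<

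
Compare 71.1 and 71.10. They are equal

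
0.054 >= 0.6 False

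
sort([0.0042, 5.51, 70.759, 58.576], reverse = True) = [70.759, 58.576, 5.51, 0.0042]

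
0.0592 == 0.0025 False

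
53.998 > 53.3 True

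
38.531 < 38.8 True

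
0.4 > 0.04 True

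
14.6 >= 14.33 True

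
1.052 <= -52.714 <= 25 False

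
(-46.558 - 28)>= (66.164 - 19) False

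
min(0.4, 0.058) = 0.058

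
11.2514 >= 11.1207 True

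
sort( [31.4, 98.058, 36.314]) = [31.4, 36.314, 98.058]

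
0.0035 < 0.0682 True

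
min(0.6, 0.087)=0.087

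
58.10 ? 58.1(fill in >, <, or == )==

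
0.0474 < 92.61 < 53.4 False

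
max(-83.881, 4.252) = 4.252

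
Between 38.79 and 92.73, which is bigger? 92.73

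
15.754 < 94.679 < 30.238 False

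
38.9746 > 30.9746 True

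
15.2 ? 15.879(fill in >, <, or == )<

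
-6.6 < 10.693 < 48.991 True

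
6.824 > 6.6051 True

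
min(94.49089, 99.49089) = 94.49089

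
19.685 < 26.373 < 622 True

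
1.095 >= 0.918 True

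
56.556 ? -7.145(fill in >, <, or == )>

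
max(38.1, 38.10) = 38.10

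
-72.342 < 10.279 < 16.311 True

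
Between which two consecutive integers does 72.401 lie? 72 and 73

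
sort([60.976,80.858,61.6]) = [60.976,61.6,80.858]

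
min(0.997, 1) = 0.997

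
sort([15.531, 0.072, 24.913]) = [0.072, 15.531, 24.913]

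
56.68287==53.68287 False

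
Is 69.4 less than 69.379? No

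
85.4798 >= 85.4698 True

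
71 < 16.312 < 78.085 False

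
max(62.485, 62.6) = 62.6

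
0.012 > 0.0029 True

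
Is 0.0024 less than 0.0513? Yes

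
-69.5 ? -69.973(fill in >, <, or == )>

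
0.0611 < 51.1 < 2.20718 False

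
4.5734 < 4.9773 True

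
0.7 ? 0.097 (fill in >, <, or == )>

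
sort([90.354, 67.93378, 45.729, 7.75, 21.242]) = [7.75, 21.242, 45.729, 67.93378, 90.354]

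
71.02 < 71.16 True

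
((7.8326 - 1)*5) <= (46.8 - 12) True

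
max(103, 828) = 828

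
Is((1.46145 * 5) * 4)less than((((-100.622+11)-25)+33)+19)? No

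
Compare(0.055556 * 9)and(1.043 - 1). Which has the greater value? (0.055556 * 9)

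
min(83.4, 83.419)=83.4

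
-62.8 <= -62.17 True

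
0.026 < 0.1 True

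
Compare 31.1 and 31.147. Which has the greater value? 31.147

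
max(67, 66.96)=67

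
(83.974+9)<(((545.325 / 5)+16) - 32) True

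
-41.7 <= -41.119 True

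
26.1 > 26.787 False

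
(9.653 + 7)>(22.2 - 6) True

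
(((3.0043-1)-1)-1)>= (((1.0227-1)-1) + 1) False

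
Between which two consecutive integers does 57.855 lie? 57 and 58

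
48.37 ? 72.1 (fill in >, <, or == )<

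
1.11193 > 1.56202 False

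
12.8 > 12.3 True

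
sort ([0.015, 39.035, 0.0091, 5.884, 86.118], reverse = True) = [86.118, 39.035, 5.884, 0.015, 0.0091]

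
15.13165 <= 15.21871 True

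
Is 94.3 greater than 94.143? Yes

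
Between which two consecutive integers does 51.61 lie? 51 and 52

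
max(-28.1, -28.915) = -28.1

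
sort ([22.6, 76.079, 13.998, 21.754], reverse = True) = [76.079, 22.6, 21.754, 13.998]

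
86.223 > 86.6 False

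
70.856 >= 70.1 True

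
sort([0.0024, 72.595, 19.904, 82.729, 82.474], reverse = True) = [82.729, 82.474, 72.595, 19.904, 0.0024]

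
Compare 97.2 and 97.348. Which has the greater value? 97.348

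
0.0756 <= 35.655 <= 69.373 True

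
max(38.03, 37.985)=38.03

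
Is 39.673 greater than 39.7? No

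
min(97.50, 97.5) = 97.50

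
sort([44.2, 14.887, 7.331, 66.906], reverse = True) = [66.906, 44.2, 14.887, 7.331]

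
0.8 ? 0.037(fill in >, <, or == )>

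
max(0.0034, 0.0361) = 0.0361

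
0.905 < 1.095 True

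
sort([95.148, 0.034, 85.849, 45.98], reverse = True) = [95.148, 85.849, 45.98, 0.034]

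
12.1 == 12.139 False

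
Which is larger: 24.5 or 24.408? 24.5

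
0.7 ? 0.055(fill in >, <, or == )>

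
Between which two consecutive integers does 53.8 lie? 53 and 54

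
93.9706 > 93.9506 True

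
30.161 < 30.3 True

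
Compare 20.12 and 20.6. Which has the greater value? 20.6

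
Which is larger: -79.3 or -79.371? -79.3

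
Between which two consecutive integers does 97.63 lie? 97 and 98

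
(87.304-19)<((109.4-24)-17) True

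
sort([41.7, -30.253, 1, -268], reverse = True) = [41.7, 1, -30.253, -268]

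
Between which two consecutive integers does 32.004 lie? 32 and 33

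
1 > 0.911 True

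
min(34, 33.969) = 33.969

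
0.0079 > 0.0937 False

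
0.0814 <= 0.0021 False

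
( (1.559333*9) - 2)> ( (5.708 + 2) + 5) False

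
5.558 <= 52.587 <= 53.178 True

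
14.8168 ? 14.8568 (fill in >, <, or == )<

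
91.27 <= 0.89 False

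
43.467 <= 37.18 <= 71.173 False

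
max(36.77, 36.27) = 36.77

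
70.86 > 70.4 True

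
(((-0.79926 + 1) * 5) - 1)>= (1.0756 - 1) False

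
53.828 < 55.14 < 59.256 True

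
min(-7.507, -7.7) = -7.7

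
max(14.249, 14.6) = 14.6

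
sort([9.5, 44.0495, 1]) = [1, 9.5, 44.0495]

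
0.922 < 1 True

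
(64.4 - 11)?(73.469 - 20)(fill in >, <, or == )<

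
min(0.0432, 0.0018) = 0.0018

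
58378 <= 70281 True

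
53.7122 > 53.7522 False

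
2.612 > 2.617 False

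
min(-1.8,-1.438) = -1.8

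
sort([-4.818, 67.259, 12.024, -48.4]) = [-48.4, -4.818, 12.024, 67.259]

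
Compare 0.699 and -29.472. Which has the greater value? 0.699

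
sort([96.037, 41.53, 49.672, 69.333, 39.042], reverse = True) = [96.037, 69.333, 49.672, 41.53, 39.042]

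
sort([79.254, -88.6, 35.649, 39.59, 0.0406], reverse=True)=[79.254, 39.59, 35.649, 0.0406, -88.6]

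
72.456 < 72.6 True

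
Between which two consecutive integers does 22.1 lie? 22 and 23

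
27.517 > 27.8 False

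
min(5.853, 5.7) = 5.7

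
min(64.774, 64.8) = 64.774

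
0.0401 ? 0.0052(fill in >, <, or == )>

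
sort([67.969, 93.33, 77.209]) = [67.969, 77.209, 93.33]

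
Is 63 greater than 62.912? Yes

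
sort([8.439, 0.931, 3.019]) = [0.931, 3.019, 8.439]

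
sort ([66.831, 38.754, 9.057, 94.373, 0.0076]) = [0.0076, 9.057, 38.754, 66.831, 94.373]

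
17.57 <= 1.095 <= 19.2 False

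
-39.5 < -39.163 True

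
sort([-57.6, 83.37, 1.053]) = [-57.6, 1.053, 83.37]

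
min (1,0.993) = 0.993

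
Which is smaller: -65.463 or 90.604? -65.463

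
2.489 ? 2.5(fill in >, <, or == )<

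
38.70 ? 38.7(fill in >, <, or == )==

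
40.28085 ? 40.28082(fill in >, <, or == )>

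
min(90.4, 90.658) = 90.4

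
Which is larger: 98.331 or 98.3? 98.331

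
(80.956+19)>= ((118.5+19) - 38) True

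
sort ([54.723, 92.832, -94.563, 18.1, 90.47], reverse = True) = [92.832, 90.47, 54.723, 18.1, -94.563]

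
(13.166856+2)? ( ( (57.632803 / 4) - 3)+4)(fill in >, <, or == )<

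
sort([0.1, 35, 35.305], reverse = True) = [35.305, 35, 0.1]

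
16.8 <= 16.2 False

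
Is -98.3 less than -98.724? No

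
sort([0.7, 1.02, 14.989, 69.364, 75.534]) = [0.7, 1.02, 14.989, 69.364, 75.534]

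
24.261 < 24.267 True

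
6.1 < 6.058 False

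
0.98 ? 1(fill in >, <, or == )<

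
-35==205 False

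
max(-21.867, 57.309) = 57.309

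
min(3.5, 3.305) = 3.305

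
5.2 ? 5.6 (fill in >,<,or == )<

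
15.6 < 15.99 True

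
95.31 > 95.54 False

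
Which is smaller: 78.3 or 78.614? 78.3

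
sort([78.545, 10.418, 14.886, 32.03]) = [10.418, 14.886, 32.03, 78.545]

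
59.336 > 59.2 True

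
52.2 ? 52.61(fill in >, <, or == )<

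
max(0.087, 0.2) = 0.2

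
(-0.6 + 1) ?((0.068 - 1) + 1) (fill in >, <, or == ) >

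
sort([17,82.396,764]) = [17,82.396,764]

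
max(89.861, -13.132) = 89.861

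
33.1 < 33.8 True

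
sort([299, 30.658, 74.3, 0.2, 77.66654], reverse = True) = [299, 77.66654, 74.3, 30.658, 0.2]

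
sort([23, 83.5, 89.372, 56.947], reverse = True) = [89.372, 83.5, 56.947, 23]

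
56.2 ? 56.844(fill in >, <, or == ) <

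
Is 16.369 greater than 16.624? No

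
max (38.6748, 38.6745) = 38.6748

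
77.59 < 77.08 False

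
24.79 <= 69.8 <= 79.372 True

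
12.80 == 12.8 True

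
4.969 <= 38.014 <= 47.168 True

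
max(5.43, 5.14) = 5.43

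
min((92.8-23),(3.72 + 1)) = 4.72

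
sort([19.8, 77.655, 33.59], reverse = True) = [77.655, 33.59, 19.8]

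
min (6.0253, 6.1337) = 6.0253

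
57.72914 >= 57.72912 True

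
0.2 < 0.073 False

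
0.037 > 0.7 False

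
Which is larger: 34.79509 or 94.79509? 94.79509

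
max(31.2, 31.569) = 31.569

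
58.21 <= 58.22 True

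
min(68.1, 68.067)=68.067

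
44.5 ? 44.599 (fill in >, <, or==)<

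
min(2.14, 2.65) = 2.14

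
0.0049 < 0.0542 True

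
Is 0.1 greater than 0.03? Yes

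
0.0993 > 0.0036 True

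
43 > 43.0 False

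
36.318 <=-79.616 False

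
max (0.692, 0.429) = 0.692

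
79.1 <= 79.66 True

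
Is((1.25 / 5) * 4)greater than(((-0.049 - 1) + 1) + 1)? Yes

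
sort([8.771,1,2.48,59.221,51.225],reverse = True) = [59.221,51.225,8.771,2.48,1]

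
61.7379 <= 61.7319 False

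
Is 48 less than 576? Yes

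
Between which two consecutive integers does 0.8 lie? 0 and 1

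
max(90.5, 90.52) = 90.52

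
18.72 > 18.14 True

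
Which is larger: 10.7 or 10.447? 10.7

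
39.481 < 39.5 True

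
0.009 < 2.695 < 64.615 True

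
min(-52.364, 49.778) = -52.364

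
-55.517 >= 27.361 False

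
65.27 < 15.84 False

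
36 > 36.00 False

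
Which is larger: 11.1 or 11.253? 11.253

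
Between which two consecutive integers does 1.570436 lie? 1 and 2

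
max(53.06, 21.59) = 53.06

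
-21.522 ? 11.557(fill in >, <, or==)<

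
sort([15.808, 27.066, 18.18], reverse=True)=[27.066, 18.18, 15.808]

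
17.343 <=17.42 True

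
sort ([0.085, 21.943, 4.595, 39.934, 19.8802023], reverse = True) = [39.934, 21.943, 19.8802023, 4.595, 0.085]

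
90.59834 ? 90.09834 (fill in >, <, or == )>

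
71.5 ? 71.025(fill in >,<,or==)>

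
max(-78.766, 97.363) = 97.363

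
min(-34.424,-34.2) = -34.424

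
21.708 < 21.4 False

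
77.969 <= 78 True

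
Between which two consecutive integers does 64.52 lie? 64 and 65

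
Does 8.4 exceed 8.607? No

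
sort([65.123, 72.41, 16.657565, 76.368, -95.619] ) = [-95.619, 16.657565, 65.123, 72.41, 76.368]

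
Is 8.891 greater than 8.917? No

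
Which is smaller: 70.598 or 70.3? 70.3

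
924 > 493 True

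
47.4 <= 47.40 True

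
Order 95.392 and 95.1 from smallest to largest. 95.1, 95.392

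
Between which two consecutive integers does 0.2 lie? 0 and 1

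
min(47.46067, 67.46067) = 47.46067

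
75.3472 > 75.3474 False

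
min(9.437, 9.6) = 9.437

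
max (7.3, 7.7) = 7.7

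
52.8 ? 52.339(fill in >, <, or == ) >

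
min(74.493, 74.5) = 74.493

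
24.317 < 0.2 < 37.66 False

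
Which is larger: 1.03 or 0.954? 1.03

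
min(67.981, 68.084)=67.981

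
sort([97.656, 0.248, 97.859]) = [0.248, 97.656, 97.859]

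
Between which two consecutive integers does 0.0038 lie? 0 and 1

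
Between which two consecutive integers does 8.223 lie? 8 and 9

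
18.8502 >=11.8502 True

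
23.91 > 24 False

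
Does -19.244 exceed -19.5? Yes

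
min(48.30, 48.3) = 48.30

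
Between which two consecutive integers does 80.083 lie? 80 and 81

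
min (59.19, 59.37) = 59.19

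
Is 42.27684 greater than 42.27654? Yes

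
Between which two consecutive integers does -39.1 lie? -40 and -39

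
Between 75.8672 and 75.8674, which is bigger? 75.8674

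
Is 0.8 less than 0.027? No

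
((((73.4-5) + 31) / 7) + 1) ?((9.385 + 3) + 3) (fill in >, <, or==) <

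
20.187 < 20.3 True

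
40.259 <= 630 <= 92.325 False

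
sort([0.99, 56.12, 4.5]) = [0.99, 4.5, 56.12]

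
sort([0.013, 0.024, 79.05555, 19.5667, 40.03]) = [0.013, 0.024, 19.5667, 40.03, 79.05555]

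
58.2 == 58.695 False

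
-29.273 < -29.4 False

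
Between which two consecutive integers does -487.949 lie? -488 and -487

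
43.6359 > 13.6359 True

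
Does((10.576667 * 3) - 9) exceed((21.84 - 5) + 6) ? No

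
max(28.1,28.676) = 28.676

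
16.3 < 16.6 True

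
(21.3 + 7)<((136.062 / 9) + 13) False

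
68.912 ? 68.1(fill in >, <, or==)>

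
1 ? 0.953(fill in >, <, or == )>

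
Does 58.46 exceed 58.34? Yes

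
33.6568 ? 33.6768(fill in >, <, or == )<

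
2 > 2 False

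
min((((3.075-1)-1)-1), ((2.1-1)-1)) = 0.075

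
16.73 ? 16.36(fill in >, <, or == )>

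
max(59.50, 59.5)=59.5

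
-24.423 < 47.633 True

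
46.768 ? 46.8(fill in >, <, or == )<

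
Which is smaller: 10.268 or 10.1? 10.1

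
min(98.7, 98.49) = 98.49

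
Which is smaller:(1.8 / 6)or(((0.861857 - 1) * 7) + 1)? (((0.861857 - 1) * 7) + 1)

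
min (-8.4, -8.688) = -8.688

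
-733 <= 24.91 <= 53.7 True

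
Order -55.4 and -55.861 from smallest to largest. -55.861, -55.4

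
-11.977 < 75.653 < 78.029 True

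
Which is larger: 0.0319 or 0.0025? 0.0319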